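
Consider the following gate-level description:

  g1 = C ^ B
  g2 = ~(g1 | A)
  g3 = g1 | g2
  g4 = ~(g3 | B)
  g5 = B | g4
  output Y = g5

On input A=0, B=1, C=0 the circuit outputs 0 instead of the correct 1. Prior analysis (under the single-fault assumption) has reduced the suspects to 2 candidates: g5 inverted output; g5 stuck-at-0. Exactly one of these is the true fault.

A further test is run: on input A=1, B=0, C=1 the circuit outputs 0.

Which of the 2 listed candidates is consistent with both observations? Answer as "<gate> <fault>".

g5 stuck-at-0

Evaluate each candidate on input A=1, B=0, C=1:
  g5 inverted output: g1=1, g2=0, g3=1, g4=0, g5=1 [inverted output] → 1 — eliminated
  g5 stuck-at-0: g1=1, g2=0, g3=1, g4=0, g5=0 [stuck-at-0] → 0 — matches
Only g5 stuck-at-0 reproduces the observed 0.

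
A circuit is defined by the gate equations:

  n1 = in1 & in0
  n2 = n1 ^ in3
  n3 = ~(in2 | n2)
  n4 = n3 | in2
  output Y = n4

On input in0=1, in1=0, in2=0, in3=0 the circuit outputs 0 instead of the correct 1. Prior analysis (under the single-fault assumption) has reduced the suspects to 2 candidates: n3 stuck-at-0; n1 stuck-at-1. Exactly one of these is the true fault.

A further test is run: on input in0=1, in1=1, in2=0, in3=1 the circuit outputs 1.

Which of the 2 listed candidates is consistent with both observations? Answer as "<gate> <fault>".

Evaluate each candidate on input in0=1, in1=1, in2=0, in3=1:
  n3 stuck-at-0: n1=1, n2=0, n3=0 [stuck-at-0], n4=0 → 0 — eliminated
  n1 stuck-at-1: n1=1 [stuck-at-1], n2=0, n3=1, n4=1 → 1 — matches
Only n1 stuck-at-1 reproduces the observed 1.

n1 stuck-at-1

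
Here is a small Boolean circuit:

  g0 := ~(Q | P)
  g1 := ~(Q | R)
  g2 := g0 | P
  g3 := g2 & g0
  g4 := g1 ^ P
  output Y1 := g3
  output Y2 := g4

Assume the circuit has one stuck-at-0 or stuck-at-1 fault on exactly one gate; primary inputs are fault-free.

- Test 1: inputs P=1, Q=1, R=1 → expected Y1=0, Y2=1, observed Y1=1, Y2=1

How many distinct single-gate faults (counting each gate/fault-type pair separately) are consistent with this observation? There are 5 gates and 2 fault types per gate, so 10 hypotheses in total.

Fault-free: g0=0, g1=0, g2=1, g3=0, g4=1 → Y1=0, Y2=1. Observed Y1=1, Y2=1.
  g0 stuck-at-0: output Y1=0, Y2=1 ✗
  g0 stuck-at-1: output Y1=1, Y2=1 ✓
  g1 stuck-at-0: output Y1=0, Y2=1 ✗
  g1 stuck-at-1: output Y1=0, Y2=0 ✗
  g2 stuck-at-0: output Y1=0, Y2=1 ✗
  g2 stuck-at-1: output Y1=0, Y2=1 ✗
  g3 stuck-at-0: output Y1=0, Y2=1 ✗
  g3 stuck-at-1: output Y1=1, Y2=1 ✓
  g4 stuck-at-0: output Y1=0, Y2=0 ✗
  g4 stuck-at-1: output Y1=0, Y2=1 ✗
Consistent faults: {g0 stuck-at-1, g3 stuck-at-1} — 2 in all.

2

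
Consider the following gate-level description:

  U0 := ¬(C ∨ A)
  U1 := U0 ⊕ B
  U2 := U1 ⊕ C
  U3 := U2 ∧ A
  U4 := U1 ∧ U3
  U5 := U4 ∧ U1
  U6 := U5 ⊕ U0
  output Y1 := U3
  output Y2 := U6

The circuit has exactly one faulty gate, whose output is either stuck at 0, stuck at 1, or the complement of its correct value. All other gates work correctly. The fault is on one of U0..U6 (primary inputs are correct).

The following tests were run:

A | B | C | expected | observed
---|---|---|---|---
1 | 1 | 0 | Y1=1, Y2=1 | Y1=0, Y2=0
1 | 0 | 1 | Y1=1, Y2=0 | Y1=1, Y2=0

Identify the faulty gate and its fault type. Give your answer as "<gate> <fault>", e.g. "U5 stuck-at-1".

U1 stuck-at-0

Fault-free values for test 1 (A=1, B=1, C=0): U0=0, U1=1, U2=1, U3=1, U4=1, U5=1, U6=1, giving Y1=1, Y2=1. Observed Y1=0, Y2=0.
Test 1: faults giving observed Y1=0, Y2=0 are {U1 stuck-at-0, U1 inverted output, U2 stuck-at-0, U2 inverted output, U3 stuck-at-0, U3 inverted output}.
Test 2 (A=1, B=0, C=1): fault-free U0=0, U1=0, U2=1, U3=1, U4=0, U5=0, U6=0 → Y1=1, Y2=0; observed Y1=1, Y2=0. Eliminates U1 inverted output, U2 stuck-at-0, U2 inverted output, U3 stuck-at-0, U3 inverted output.
Only U1 stuck-at-0 is consistent with every test.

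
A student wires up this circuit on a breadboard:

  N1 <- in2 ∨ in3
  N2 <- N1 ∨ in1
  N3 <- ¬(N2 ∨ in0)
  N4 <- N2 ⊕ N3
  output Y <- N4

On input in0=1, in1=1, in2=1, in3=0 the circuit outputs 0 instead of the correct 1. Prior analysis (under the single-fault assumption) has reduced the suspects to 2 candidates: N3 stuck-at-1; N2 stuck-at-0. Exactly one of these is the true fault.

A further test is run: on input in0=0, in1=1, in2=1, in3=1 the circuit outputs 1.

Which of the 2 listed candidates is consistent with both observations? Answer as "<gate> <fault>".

Evaluate each candidate on input in0=0, in1=1, in2=1, in3=1:
  N3 stuck-at-1: N1=1, N2=1, N3=1 [stuck-at-1], N4=0 → 0 — eliminated
  N2 stuck-at-0: N1=1, N2=0 [stuck-at-0], N3=1, N4=1 → 1 — matches
Only N2 stuck-at-0 reproduces the observed 1.

N2 stuck-at-0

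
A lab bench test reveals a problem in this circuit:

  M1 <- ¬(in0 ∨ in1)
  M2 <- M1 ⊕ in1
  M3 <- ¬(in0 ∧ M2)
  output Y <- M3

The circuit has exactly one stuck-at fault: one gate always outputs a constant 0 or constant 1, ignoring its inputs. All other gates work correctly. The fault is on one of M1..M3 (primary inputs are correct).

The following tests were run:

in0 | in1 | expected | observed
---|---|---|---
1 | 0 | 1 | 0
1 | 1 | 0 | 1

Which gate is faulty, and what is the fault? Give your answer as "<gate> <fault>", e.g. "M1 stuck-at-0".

Fault-free values for test 1 (in0=1, in1=0): M1=0, M2=0, M3=1, giving Y=1. Observed 0.
Test 1: faults giving observed 0 are {M1 stuck-at-1, M2 stuck-at-1, M3 stuck-at-0}.
Test 2 (in0=1, in1=1): fault-free M1=0, M2=1, M3=0 → 0; observed 1. Eliminates M2 stuck-at-1, M3 stuck-at-0.
Only M1 stuck-at-1 is consistent with every test.

M1 stuck-at-1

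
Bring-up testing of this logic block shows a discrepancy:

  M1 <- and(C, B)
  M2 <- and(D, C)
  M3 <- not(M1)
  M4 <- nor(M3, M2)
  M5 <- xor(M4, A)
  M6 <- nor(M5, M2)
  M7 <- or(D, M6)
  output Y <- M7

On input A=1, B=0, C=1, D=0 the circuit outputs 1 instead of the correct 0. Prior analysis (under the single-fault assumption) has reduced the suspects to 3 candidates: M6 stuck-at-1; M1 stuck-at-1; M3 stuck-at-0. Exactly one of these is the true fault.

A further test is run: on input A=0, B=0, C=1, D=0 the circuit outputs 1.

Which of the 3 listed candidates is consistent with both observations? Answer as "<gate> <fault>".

Evaluate each candidate on input A=0, B=0, C=1, D=0:
  M6 stuck-at-1: M1=0, M2=0, M3=1, M4=0, M5=0, M6=1 [stuck-at-1], M7=1 → 1 — matches
  M1 stuck-at-1: M1=1 [stuck-at-1], M2=0, M3=0, M4=1, M5=1, M6=0, M7=0 → 0 — eliminated
  M3 stuck-at-0: M1=0, M2=0, M3=0 [stuck-at-0], M4=1, M5=1, M6=0, M7=0 → 0 — eliminated
Only M6 stuck-at-1 reproduces the observed 1.

M6 stuck-at-1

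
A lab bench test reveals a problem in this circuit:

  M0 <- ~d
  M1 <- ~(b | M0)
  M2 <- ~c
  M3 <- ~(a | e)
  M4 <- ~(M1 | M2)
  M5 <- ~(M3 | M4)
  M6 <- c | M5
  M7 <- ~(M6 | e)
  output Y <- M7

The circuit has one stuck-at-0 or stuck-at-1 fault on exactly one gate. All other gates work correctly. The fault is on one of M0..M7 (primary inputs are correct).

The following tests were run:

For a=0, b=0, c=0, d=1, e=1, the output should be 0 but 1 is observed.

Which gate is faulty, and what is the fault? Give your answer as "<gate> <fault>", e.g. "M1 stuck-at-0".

Fault-free values for test 1 (a=0, b=0, c=0, d=1, e=1): M0=0, M1=1, M2=1, M3=0, M4=0, M5=1, M6=1, M7=0, giving Y=0. Observed 1.
Test 1: faults giving observed 1 are {M7 stuck-at-1}.
Only M7 stuck-at-1 is consistent with every test.

M7 stuck-at-1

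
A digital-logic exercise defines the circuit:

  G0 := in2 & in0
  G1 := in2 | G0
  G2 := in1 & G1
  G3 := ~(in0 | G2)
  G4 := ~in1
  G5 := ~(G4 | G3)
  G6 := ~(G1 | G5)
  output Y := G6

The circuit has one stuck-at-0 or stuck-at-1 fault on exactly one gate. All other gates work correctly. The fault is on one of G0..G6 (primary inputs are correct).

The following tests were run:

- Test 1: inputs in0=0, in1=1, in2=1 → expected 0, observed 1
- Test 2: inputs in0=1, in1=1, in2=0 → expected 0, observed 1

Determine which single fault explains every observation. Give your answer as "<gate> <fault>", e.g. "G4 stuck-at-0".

Fault-free values for test 1 (in0=0, in1=1, in2=1): G0=0, G1=1, G2=1, G3=0, G4=0, G5=1, G6=0, giving Y=0. Observed 1.
Test 1: faults giving observed 1 are {G1 stuck-at-0, G6 stuck-at-1}.
Test 2 (in0=1, in1=1, in2=0): fault-free G0=0, G1=0, G2=0, G3=0, G4=0, G5=1, G6=0 → 0; observed 1. Eliminates G1 stuck-at-0.
Only G6 stuck-at-1 is consistent with every test.

G6 stuck-at-1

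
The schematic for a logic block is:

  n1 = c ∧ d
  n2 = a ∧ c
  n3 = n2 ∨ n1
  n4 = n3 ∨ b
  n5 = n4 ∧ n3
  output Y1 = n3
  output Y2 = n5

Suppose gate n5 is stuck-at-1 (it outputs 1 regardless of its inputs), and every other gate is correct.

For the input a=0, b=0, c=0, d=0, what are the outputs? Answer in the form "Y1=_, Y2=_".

Y1=0, Y2=1

Propagate with n5 forced: n1=0, n2=0, n3=0, n4=0, n5=1 [stuck-at-1].
So the outputs are Y1=0, Y2=1. (Without the fault they would be Y1=0, Y2=0.)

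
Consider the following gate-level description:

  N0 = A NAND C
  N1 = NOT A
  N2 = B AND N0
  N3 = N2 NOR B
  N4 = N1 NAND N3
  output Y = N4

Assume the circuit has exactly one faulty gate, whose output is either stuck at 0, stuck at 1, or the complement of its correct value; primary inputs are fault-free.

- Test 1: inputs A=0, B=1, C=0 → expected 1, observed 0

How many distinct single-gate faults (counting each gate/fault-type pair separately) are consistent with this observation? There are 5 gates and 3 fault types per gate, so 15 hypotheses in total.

Fault-free: N0=1, N1=1, N2=1, N3=0, N4=1 → 1. Observed 0.
  N0: none of the 3 fault types match ✗
  N1: none of the 3 fault types match ✗
  N2: none of the 3 fault types match ✗
  N3: stuck-at-1, inverted output ✓; others ✗
  N4: stuck-at-0, inverted output ✓; others ✗
Consistent faults: {N3 stuck-at-1, N3 inverted output, N4 stuck-at-0, N4 inverted output} — 4 in all.

4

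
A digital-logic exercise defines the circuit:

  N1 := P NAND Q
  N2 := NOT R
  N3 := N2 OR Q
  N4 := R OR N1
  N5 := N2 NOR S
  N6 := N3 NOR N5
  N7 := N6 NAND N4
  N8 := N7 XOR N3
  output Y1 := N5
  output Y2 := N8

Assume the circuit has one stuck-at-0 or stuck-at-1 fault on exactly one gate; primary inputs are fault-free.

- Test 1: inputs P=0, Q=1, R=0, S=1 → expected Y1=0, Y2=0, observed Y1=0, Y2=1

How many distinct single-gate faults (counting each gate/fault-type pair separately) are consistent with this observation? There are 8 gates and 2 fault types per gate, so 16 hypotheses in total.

3

Fault-free: N1=1, N2=1, N3=1, N4=1, N5=0, N6=0, N7=1, N8=0 → Y1=0, Y2=0. Observed Y1=0, Y2=1.
  N1: none of the 2 fault types match ✗
  N2: none of the 2 fault types match ✗
  N3: none of the 2 fault types match ✗
  N4: none of the 2 fault types match ✗
  N5: none of the 2 fault types match ✗
  N6: stuck-at-1 ✓; others ✗
  N7: stuck-at-0 ✓; others ✗
  N8: stuck-at-1 ✓; others ✗
Consistent faults: {N6 stuck-at-1, N7 stuck-at-0, N8 stuck-at-1} — 3 in all.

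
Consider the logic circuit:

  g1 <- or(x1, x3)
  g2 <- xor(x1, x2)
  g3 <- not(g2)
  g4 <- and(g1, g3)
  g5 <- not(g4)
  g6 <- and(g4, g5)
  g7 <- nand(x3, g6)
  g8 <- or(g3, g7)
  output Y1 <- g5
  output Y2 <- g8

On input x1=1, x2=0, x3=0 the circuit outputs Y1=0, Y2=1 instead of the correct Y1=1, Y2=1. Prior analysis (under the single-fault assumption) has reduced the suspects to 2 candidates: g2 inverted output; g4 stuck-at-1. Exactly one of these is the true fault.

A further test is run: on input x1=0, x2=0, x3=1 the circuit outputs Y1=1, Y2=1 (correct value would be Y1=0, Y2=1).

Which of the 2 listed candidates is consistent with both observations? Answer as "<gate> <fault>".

g2 inverted output

Evaluate each candidate on input x1=0, x2=0, x3=1:
  g2 inverted output: g1=1, g2=1 [inverted output], g3=0, g4=0, g5=1, g6=0, g7=1, g8=1 → Y1=1, Y2=1 — matches
  g4 stuck-at-1: g1=1, g2=0, g3=1, g4=1 [stuck-at-1], g5=0, g6=0, g7=1, g8=1 → Y1=0, Y2=1 — eliminated
Only g2 inverted output reproduces the observed Y1=1, Y2=1.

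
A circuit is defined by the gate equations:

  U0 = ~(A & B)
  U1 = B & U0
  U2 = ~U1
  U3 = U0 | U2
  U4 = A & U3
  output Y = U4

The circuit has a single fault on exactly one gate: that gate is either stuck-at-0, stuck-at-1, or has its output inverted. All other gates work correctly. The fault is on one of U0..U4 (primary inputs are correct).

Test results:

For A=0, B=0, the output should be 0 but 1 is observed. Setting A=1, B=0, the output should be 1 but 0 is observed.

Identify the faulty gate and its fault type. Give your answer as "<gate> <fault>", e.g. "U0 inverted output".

Fault-free values for test 1 (A=0, B=0): U0=1, U1=0, U2=1, U3=1, U4=0, giving Y=0. Observed 1.
Test 1: faults giving observed 1 are {U4 stuck-at-1, U4 inverted output}.
Test 2 (A=1, B=0): fault-free U0=1, U1=0, U2=1, U3=1, U4=1 → 1; observed 0. Eliminates U4 stuck-at-1.
Only U4 inverted output is consistent with every test.

U4 inverted output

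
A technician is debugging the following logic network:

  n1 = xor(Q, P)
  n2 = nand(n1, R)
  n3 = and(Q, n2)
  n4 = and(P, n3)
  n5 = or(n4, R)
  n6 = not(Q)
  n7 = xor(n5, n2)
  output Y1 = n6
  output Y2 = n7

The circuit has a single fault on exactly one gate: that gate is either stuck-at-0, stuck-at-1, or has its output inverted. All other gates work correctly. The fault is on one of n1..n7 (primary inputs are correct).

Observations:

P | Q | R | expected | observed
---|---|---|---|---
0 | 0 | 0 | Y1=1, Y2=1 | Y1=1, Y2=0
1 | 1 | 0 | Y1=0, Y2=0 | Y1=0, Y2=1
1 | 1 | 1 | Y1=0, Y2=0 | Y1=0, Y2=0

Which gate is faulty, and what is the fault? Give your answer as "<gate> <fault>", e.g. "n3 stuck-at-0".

n4 inverted output

Fault-free values for test 1 (P=0, Q=0, R=0): n1=0, n2=1, n3=0, n4=0, n5=0, n6=1, n7=1, giving Y1=1, Y2=1. Observed Y1=1, Y2=0.
Test 1: faults giving observed Y1=1, Y2=0 are {n2 stuck-at-0, n2 inverted output, n4 stuck-at-1, n4 inverted output, n5 stuck-at-1, n5 inverted output, n7 stuck-at-0, n7 inverted output}.
Test 2 (P=1, Q=1, R=0): fault-free n1=0, n2=1, n3=1, n4=1, n5=1, n6=0, n7=0 → Y1=0, Y2=0; observed Y1=0, Y2=1. Eliminates n2 stuck-at-0, n2 inverted output, n4 stuck-at-1, n5 stuck-at-1, n7 stuck-at-0.
Test 3 (P=1, Q=1, R=1): fault-free n1=0, n2=1, n3=1, n4=1, n5=1, n6=0, n7=0 → Y1=0, Y2=0; observed Y1=0, Y2=0. Eliminates n5 inverted output, n7 inverted output.
Only n4 inverted output is consistent with every test.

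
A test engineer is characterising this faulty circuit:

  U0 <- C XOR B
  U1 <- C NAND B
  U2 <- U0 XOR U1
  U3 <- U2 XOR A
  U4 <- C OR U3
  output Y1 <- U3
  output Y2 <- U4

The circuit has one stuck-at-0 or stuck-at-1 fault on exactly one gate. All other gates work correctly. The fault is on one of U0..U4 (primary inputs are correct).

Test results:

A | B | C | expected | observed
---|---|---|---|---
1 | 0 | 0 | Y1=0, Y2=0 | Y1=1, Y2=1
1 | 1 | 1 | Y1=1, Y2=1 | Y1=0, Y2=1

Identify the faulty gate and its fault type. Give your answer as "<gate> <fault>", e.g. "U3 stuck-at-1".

U0 stuck-at-1

Fault-free values for test 1 (A=1, B=0, C=0): U0=0, U1=1, U2=1, U3=0, U4=0, giving Y1=0, Y2=0. Observed Y1=1, Y2=1.
Test 1: faults giving observed Y1=1, Y2=1 are {U0 stuck-at-1, U1 stuck-at-0, U2 stuck-at-0, U3 stuck-at-1}.
Test 2 (A=1, B=1, C=1): fault-free U0=0, U1=0, U2=0, U3=1, U4=1 → Y1=1, Y2=1; observed Y1=0, Y2=1. Eliminates U1 stuck-at-0, U2 stuck-at-0, U3 stuck-at-1.
Only U0 stuck-at-1 is consistent with every test.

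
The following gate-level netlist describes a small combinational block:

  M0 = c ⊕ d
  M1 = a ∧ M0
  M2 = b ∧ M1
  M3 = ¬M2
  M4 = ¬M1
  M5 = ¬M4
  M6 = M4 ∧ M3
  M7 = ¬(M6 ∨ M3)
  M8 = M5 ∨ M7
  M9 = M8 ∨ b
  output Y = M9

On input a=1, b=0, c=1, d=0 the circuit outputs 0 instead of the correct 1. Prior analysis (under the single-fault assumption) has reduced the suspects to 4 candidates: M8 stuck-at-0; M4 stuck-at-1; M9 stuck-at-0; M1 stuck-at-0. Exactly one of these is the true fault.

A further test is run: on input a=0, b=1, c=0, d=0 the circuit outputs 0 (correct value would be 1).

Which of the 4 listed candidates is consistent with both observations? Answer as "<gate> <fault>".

M9 stuck-at-0

Evaluate each candidate on input a=0, b=1, c=0, d=0:
  M8 stuck-at-0: M0=0, M1=0, M2=0, M3=1, M4=1, M5=0, M6=1, M7=0, M8=0 [stuck-at-0], M9=1 → 1 — eliminated
  M4 stuck-at-1: M0=0, M1=0, M2=0, M3=1, M4=1 [stuck-at-1], M5=0, M6=1, M7=0, M8=0, M9=1 → 1 — eliminated
  M9 stuck-at-0: M0=0, M1=0, M2=0, M3=1, M4=1, M5=0, M6=1, M7=0, M8=0, M9=0 [stuck-at-0] → 0 — matches
  M1 stuck-at-0: M0=0, M1=0 [stuck-at-0], M2=0, M3=1, M4=1, M5=0, M6=1, M7=0, M8=0, M9=1 → 1 — eliminated
Only M9 stuck-at-0 reproduces the observed 0.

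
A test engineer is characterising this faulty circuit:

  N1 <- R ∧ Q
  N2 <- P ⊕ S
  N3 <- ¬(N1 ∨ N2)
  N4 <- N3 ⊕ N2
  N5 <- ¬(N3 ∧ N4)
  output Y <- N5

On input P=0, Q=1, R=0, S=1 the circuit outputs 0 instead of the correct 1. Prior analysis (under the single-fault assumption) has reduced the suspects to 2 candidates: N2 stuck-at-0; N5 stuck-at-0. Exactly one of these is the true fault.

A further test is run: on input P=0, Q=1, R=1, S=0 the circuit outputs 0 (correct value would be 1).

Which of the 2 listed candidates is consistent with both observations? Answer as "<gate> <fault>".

N5 stuck-at-0

Evaluate each candidate on input P=0, Q=1, R=1, S=0:
  N2 stuck-at-0: N1=1, N2=0 [stuck-at-0], N3=0, N4=0, N5=1 → 1 — eliminated
  N5 stuck-at-0: N1=1, N2=0, N3=0, N4=0, N5=0 [stuck-at-0] → 0 — matches
Only N5 stuck-at-0 reproduces the observed 0.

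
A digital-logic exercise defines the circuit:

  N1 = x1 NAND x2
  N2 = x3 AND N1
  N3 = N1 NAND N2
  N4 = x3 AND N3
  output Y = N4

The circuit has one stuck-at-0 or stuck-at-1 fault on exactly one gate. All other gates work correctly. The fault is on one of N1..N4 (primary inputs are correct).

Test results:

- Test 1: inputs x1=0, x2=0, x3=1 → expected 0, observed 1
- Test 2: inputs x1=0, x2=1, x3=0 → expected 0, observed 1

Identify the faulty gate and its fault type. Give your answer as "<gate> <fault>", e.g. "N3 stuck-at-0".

Fault-free values for test 1 (x1=0, x2=0, x3=1): N1=1, N2=1, N3=0, N4=0, giving Y=0. Observed 1.
Test 1: faults giving observed 1 are {N1 stuck-at-0, N2 stuck-at-0, N3 stuck-at-1, N4 stuck-at-1}.
Test 2 (x1=0, x2=1, x3=0): fault-free N1=1, N2=0, N3=1, N4=0 → 0; observed 1. Eliminates N1 stuck-at-0, N2 stuck-at-0, N3 stuck-at-1.
Only N4 stuck-at-1 is consistent with every test.

N4 stuck-at-1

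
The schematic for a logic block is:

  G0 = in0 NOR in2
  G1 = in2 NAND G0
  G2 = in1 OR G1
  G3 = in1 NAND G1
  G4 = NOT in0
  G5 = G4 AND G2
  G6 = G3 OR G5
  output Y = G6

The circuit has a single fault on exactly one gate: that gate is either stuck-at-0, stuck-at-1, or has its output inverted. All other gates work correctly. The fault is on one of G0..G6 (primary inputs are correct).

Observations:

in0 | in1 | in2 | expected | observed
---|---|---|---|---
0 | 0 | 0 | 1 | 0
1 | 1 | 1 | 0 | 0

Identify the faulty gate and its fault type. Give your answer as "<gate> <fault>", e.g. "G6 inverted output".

G6 stuck-at-0

Fault-free values for test 1 (in0=0, in1=0, in2=0): G0=1, G1=1, G2=1, G3=1, G4=1, G5=1, G6=1, giving Y=1. Observed 0.
Test 1: faults giving observed 0 are {G6 stuck-at-0, G6 inverted output}.
Test 2 (in0=1, in1=1, in2=1): fault-free G0=0, G1=1, G2=1, G3=0, G4=0, G5=0, G6=0 → 0; observed 0. Eliminates G6 inverted output.
Only G6 stuck-at-0 is consistent with every test.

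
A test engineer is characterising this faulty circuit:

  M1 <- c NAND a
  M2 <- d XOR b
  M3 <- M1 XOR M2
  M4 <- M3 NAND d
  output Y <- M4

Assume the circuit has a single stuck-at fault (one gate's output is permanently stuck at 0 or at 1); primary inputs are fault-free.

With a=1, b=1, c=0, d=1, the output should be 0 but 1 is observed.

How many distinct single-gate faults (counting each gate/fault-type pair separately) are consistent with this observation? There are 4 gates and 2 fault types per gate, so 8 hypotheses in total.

4

Fault-free: M1=1, M2=0, M3=1, M4=0 → 0. Observed 1.
  M1 stuck-at-0: output 1 ✓
  M1 stuck-at-1: output 0 ✗
  M2 stuck-at-0: output 0 ✗
  M2 stuck-at-1: output 1 ✓
  M3 stuck-at-0: output 1 ✓
  M3 stuck-at-1: output 0 ✗
  M4 stuck-at-0: output 0 ✗
  M4 stuck-at-1: output 1 ✓
Consistent faults: {M1 stuck-at-0, M2 stuck-at-1, M3 stuck-at-0, M4 stuck-at-1} — 4 in all.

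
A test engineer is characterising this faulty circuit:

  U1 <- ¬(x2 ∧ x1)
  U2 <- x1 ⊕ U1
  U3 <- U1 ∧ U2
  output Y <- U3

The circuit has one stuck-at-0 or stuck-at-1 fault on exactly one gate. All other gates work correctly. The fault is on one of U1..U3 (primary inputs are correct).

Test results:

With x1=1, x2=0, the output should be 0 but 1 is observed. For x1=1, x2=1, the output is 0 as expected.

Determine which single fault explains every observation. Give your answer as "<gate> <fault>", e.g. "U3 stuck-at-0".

U2 stuck-at-1

Fault-free values for test 1 (x1=1, x2=0): U1=1, U2=0, U3=0, giving Y=0. Observed 1.
Test 1: faults giving observed 1 are {U2 stuck-at-1, U3 stuck-at-1}.
Test 2 (x1=1, x2=1): fault-free U1=0, U2=1, U3=0 → 0; observed 0. Eliminates U3 stuck-at-1.
Only U2 stuck-at-1 is consistent with every test.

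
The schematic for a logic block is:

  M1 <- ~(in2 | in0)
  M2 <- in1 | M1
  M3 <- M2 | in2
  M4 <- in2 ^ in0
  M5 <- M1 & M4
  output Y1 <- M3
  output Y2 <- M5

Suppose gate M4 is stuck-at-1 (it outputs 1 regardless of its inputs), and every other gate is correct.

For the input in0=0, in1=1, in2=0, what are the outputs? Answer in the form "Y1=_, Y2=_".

Propagate with M4 forced: M1=1, M2=1, M3=1, M4=1 [stuck-at-1], M5=1.
So the outputs are Y1=1, Y2=1. (Without the fault they would be Y1=1, Y2=0.)

Y1=1, Y2=1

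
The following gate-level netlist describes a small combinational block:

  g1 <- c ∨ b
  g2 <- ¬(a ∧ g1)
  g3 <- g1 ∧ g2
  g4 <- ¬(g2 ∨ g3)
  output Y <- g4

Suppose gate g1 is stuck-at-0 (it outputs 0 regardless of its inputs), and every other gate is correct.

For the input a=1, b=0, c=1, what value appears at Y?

Propagate with g1 forced: g1=0 [stuck-at-0], g2=1, g3=0, g4=0.
So Y = 0. (Without the fault it would be 1.)

0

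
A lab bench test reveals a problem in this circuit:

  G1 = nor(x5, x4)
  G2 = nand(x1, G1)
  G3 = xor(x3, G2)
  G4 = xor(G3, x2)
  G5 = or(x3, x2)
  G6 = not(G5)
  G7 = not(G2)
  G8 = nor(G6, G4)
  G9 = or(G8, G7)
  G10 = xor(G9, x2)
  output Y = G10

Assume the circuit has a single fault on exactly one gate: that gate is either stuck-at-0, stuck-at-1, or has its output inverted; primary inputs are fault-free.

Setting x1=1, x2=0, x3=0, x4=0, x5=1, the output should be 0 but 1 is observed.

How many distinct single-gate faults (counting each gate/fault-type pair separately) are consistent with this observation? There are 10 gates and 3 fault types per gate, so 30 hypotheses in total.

Fault-free: G1=0, G2=1, G3=1, G4=1, G5=0, G6=1, G7=0, G8=0, G9=0, G10=0 → 0. Observed 1.
  G1: stuck-at-1, inverted output ✓; others ✗
  G2: stuck-at-0, inverted output ✓; others ✗
  G3: none of the 3 fault types match ✗
  G4: none of the 3 fault types match ✗
  G5: none of the 3 fault types match ✗
  G6: none of the 3 fault types match ✗
  G7: stuck-at-1, inverted output ✓; others ✗
  G8: stuck-at-1, inverted output ✓; others ✗
  G9: stuck-at-1, inverted output ✓; others ✗
  G10: stuck-at-1, inverted output ✓; others ✗
Consistent faults: {G1 stuck-at-1, G1 inverted output, G2 stuck-at-0, G2 inverted output, G7 stuck-at-1, G7 inverted output, G8 stuck-at-1, G8 inverted output, G9 stuck-at-1, G9 inverted output, G10 stuck-at-1, G10 inverted output} — 12 in all.

12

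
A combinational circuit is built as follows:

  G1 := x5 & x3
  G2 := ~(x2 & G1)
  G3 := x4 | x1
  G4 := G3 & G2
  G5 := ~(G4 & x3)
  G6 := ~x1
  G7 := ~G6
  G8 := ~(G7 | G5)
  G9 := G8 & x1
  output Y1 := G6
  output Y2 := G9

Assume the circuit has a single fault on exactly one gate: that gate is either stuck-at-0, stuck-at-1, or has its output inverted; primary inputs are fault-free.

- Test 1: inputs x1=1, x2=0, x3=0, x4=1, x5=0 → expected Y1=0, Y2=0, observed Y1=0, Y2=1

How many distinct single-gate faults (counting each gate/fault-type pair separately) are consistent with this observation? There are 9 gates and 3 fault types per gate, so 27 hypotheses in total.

4

Fault-free: G1=0, G2=1, G3=1, G4=1, G5=1, G6=0, G7=1, G8=0, G9=0 → Y1=0, Y2=0. Observed Y1=0, Y2=1.
  G1: none of the 3 fault types match ✗
  G2: none of the 3 fault types match ✗
  G3: none of the 3 fault types match ✗
  G4: none of the 3 fault types match ✗
  G5: none of the 3 fault types match ✗
  G6: none of the 3 fault types match ✗
  G7: none of the 3 fault types match ✗
  G8: stuck-at-1, inverted output ✓; others ✗
  G9: stuck-at-1, inverted output ✓; others ✗
Consistent faults: {G8 stuck-at-1, G8 inverted output, G9 stuck-at-1, G9 inverted output} — 4 in all.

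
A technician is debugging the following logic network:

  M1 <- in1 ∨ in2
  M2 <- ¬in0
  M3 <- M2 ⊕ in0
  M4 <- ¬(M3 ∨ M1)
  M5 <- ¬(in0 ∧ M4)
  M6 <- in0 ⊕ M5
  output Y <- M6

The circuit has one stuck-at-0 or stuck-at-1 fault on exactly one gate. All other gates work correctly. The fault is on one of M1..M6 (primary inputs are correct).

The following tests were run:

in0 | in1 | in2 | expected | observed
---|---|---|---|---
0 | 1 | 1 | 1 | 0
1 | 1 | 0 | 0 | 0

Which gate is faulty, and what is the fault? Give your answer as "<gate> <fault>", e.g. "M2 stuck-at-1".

M6 stuck-at-0

Fault-free values for test 1 (in0=0, in1=1, in2=1): M1=1, M2=1, M3=1, M4=0, M5=1, M6=1, giving Y=1. Observed 0.
Test 1: faults giving observed 0 are {M5 stuck-at-0, M6 stuck-at-0}.
Test 2 (in0=1, in1=1, in2=0): fault-free M1=1, M2=0, M3=1, M4=0, M5=1, M6=0 → 0; observed 0. Eliminates M5 stuck-at-0.
Only M6 stuck-at-0 is consistent with every test.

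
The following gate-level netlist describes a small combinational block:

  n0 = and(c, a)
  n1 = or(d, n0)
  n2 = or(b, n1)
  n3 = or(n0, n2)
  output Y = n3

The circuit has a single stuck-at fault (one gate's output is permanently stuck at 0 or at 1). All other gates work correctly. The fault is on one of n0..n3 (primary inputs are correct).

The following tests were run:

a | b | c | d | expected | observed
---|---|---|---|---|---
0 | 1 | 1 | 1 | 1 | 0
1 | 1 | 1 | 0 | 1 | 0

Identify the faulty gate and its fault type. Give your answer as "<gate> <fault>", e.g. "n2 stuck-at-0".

n3 stuck-at-0

Fault-free values for test 1 (a=0, b=1, c=1, d=1): n0=0, n1=1, n2=1, n3=1, giving Y=1. Observed 0.
Test 1: faults giving observed 0 are {n2 stuck-at-0, n3 stuck-at-0}.
Test 2 (a=1, b=1, c=1, d=0): fault-free n0=1, n1=1, n2=1, n3=1 → 1; observed 0. Eliminates n2 stuck-at-0.
Only n3 stuck-at-0 is consistent with every test.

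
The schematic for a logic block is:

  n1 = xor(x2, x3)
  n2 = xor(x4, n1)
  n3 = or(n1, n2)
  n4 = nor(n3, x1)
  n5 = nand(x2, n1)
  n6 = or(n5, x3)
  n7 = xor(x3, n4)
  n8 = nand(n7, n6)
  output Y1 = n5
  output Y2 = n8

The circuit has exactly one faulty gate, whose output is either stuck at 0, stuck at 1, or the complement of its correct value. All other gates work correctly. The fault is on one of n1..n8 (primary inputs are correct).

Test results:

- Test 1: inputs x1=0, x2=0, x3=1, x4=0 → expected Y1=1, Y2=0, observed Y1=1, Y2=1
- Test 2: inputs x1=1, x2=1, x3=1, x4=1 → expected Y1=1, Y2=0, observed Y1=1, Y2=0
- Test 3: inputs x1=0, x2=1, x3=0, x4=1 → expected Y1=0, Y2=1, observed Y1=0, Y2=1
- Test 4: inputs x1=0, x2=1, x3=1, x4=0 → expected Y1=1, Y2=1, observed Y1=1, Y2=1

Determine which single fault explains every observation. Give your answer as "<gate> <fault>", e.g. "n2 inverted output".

Fault-free values for test 1 (x1=0, x2=0, x3=1, x4=0): n1=1, n2=1, n3=1, n4=0, n5=1, n6=1, n7=1, n8=0, giving Y1=1, Y2=0. Observed Y1=1, Y2=1.
Test 1: faults giving observed Y1=1, Y2=1 are {n1 stuck-at-0, n1 inverted output, n3 stuck-at-0, n3 inverted output, n4 stuck-at-1, n4 inverted output, n6 stuck-at-0, n6 inverted output, n7 stuck-at-0, n7 inverted output, n8 stuck-at-1, n8 inverted output}.
Test 2 (x1=1, x2=1, x3=1, x4=1): fault-free n1=0, n2=1, n3=1, n4=0, n5=1, n6=1, n7=1, n8=0 → Y1=1, Y2=0; observed Y1=1, Y2=0. Eliminates n1 inverted output, n4 stuck-at-1, n4 inverted output, n6 stuck-at-0, n6 inverted output, n7 stuck-at-0, n7 inverted output, n8 stuck-at-1, n8 inverted output.
Test 3 (x1=0, x2=1, x3=0, x4=1): fault-free n1=1, n2=0, n3=1, n4=0, n5=0, n6=0, n7=0, n8=1 → Y1=0, Y2=1; observed Y1=0, Y2=1. Eliminates n1 stuck-at-0.
Test 4 (x1=0, x2=1, x3=1, x4=0): fault-free n1=0, n2=0, n3=0, n4=1, n5=1, n6=1, n7=0, n8=1 → Y1=1, Y2=1; observed Y1=1, Y2=1. Eliminates n3 inverted output.
Only n3 stuck-at-0 is consistent with every test.

n3 stuck-at-0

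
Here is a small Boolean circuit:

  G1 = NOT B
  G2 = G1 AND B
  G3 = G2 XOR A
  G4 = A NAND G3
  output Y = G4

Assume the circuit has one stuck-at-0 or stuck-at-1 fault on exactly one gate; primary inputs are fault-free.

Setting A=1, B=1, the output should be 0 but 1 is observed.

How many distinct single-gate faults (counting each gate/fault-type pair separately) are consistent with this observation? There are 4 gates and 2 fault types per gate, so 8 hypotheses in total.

Fault-free: G1=0, G2=0, G3=1, G4=0 → 0. Observed 1.
  G1 stuck-at-0: output 0 ✗
  G1 stuck-at-1: output 1 ✓
  G2 stuck-at-0: output 0 ✗
  G2 stuck-at-1: output 1 ✓
  G3 stuck-at-0: output 1 ✓
  G3 stuck-at-1: output 0 ✗
  G4 stuck-at-0: output 0 ✗
  G4 stuck-at-1: output 1 ✓
Consistent faults: {G1 stuck-at-1, G2 stuck-at-1, G3 stuck-at-0, G4 stuck-at-1} — 4 in all.

4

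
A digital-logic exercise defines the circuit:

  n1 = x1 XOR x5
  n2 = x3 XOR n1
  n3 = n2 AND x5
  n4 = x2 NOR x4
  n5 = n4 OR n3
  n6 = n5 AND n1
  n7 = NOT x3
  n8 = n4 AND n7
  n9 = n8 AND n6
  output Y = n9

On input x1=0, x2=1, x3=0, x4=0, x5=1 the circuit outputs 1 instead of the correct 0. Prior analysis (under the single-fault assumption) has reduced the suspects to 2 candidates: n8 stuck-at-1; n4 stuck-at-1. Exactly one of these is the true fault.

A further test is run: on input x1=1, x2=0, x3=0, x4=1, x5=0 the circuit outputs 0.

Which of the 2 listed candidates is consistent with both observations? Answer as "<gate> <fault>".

n8 stuck-at-1

Evaluate each candidate on input x1=1, x2=0, x3=0, x4=1, x5=0:
  n8 stuck-at-1: n1=1, n2=1, n3=0, n4=0, n5=0, n6=0, n7=1, n8=1 [stuck-at-1], n9=0 → 0 — matches
  n4 stuck-at-1: n1=1, n2=1, n3=0, n4=1 [stuck-at-1], n5=1, n6=1, n7=1, n8=1, n9=1 → 1 — eliminated
Only n8 stuck-at-1 reproduces the observed 0.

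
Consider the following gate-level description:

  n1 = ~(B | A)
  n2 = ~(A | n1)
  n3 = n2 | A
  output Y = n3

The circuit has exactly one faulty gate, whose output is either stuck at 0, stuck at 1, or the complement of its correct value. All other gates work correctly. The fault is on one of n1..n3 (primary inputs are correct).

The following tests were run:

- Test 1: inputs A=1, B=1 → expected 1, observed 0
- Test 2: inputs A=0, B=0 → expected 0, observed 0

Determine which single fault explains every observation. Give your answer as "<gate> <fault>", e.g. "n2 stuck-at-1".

Fault-free values for test 1 (A=1, B=1): n1=0, n2=0, n3=1, giving Y=1. Observed 0.
Test 1: faults giving observed 0 are {n3 stuck-at-0, n3 inverted output}.
Test 2 (A=0, B=0): fault-free n1=1, n2=0, n3=0 → 0; observed 0. Eliminates n3 inverted output.
Only n3 stuck-at-0 is consistent with every test.

n3 stuck-at-0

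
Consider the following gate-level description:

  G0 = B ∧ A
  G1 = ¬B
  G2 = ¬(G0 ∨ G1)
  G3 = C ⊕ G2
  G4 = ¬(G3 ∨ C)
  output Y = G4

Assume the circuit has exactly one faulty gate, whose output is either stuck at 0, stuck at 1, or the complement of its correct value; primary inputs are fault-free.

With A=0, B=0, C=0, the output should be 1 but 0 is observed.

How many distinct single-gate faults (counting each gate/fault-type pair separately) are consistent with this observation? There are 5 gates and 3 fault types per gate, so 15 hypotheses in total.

Fault-free: G0=0, G1=1, G2=0, G3=0, G4=1 → 1. Observed 0.
  G0: none of the 3 fault types match ✗
  G1: stuck-at-0, inverted output ✓; others ✗
  G2: stuck-at-1, inverted output ✓; others ✗
  G3: stuck-at-1, inverted output ✓; others ✗
  G4: stuck-at-0, inverted output ✓; others ✗
Consistent faults: {G1 stuck-at-0, G1 inverted output, G2 stuck-at-1, G2 inverted output, G3 stuck-at-1, G3 inverted output, G4 stuck-at-0, G4 inverted output} — 8 in all.

8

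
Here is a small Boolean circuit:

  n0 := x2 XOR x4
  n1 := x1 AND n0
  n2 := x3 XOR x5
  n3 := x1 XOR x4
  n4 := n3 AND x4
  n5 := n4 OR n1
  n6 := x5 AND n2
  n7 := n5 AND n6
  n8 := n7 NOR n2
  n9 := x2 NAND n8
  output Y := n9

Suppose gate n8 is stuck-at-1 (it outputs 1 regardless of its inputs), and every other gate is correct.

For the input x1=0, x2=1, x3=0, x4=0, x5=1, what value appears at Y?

Propagate with n8 forced: n0=1, n1=0, n2=1, n3=0, n4=0, n5=0, n6=1, n7=0, n8=1 [stuck-at-1], n9=0.
So Y = 0. (Without the fault it would be 1.)

0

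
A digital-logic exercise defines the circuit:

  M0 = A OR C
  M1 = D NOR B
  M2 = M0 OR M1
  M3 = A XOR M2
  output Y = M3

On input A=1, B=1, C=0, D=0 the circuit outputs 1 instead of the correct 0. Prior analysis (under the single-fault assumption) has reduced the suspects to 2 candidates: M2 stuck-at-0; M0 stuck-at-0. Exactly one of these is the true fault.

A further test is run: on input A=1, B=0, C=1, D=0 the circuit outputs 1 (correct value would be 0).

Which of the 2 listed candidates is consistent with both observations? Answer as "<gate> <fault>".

Evaluate each candidate on input A=1, B=0, C=1, D=0:
  M2 stuck-at-0: M0=1, M1=1, M2=0 [stuck-at-0], M3=1 → 1 — matches
  M0 stuck-at-0: M0=0 [stuck-at-0], M1=1, M2=1, M3=0 → 0 — eliminated
Only M2 stuck-at-0 reproduces the observed 1.

M2 stuck-at-0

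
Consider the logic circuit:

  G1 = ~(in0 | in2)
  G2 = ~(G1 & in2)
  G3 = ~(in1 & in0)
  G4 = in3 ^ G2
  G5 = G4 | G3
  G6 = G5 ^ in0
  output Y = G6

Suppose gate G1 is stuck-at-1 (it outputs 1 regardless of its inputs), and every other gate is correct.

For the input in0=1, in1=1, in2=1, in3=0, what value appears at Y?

Propagate with G1 forced: G1=1 [stuck-at-1], G2=0, G3=0, G4=0, G5=0, G6=1.
So Y = 1. (Without the fault it would be 0.)

1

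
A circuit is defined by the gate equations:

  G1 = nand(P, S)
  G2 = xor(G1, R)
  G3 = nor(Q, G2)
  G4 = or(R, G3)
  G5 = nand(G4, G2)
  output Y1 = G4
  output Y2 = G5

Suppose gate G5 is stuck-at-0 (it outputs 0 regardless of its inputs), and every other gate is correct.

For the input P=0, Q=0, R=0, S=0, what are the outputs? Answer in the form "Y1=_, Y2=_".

Propagate with G5 forced: G1=1, G2=1, G3=0, G4=0, G5=0 [stuck-at-0].
So the outputs are Y1=0, Y2=0. (Without the fault they would be Y1=0, Y2=1.)

Y1=0, Y2=0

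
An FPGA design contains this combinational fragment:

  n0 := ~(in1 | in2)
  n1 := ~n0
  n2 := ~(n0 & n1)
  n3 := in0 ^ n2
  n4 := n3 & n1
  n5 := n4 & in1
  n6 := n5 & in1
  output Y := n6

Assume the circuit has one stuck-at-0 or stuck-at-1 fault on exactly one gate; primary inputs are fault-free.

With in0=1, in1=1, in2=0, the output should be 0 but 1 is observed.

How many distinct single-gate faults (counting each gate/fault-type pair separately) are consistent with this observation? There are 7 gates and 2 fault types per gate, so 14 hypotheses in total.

Fault-free: n0=0, n1=1, n2=1, n3=0, n4=0, n5=0, n6=0 → 0. Observed 1.
  n0 stuck-at-0: output 0 ✗
  n0 stuck-at-1: output 0 ✗
  n1 stuck-at-0: output 0 ✗
  n1 stuck-at-1: output 0 ✗
  n2 stuck-at-0: output 1 ✓
  n2 stuck-at-1: output 0 ✗
  n3 stuck-at-0: output 0 ✗
  n3 stuck-at-1: output 1 ✓
  n4 stuck-at-0: output 0 ✗
  n4 stuck-at-1: output 1 ✓
  n5 stuck-at-0: output 0 ✗
  n5 stuck-at-1: output 1 ✓
  n6 stuck-at-0: output 0 ✗
  n6 stuck-at-1: output 1 ✓
Consistent faults: {n2 stuck-at-0, n3 stuck-at-1, n4 stuck-at-1, n5 stuck-at-1, n6 stuck-at-1} — 5 in all.

5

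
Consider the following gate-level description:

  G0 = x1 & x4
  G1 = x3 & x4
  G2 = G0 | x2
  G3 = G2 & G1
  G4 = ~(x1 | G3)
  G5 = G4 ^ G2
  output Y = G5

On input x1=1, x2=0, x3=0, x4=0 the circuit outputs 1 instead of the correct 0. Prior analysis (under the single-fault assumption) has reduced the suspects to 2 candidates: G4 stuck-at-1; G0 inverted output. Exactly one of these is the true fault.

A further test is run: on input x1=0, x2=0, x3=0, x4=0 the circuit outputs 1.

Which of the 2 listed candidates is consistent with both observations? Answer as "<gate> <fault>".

G4 stuck-at-1

Evaluate each candidate on input x1=0, x2=0, x3=0, x4=0:
  G4 stuck-at-1: G0=0, G1=0, G2=0, G3=0, G4=1 [stuck-at-1], G5=1 → 1 — matches
  G0 inverted output: G0=1 [inverted output], G1=0, G2=1, G3=0, G4=1, G5=0 → 0 — eliminated
Only G4 stuck-at-1 reproduces the observed 1.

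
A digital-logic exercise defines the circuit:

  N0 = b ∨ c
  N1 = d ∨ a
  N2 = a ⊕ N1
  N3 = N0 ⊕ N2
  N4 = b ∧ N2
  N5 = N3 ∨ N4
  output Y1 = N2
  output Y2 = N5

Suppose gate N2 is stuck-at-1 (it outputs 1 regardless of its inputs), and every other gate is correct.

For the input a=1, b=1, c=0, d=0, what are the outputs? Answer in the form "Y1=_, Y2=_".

Y1=1, Y2=1

Propagate with N2 forced: N0=1, N1=1, N2=1 [stuck-at-1], N3=0, N4=1, N5=1.
So the outputs are Y1=1, Y2=1. (Without the fault they would be Y1=0, Y2=1.)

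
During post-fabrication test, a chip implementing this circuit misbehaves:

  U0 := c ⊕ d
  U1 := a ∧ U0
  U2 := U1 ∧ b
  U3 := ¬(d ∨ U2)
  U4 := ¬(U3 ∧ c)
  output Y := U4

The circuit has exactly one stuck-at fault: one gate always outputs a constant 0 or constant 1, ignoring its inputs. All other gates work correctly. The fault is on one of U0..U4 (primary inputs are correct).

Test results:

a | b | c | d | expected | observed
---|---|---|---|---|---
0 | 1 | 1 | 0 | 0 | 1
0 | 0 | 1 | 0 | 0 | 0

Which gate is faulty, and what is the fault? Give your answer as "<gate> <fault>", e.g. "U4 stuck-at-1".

Fault-free values for test 1 (a=0, b=1, c=1, d=0): U0=1, U1=0, U2=0, U3=1, U4=0, giving Y=0. Observed 1.
Test 1: faults giving observed 1 are {U1 stuck-at-1, U2 stuck-at-1, U3 stuck-at-0, U4 stuck-at-1}.
Test 2 (a=0, b=0, c=1, d=0): fault-free U0=1, U1=0, U2=0, U3=1, U4=0 → 0; observed 0. Eliminates U2 stuck-at-1, U3 stuck-at-0, U4 stuck-at-1.
Only U1 stuck-at-1 is consistent with every test.

U1 stuck-at-1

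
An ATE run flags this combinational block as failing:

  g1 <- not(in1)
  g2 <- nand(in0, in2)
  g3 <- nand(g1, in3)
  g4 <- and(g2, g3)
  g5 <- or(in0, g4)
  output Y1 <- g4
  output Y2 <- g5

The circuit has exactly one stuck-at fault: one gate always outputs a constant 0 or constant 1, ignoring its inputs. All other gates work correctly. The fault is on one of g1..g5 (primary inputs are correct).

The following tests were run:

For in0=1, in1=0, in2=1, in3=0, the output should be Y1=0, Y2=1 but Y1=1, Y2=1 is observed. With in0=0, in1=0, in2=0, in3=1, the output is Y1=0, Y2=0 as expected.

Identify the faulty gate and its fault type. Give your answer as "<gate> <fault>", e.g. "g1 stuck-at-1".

Fault-free values for test 1 (in0=1, in1=0, in2=1, in3=0): g1=1, g2=0, g3=1, g4=0, g5=1, giving Y1=0, Y2=1. Observed Y1=1, Y2=1.
Test 1: faults giving observed Y1=1, Y2=1 are {g2 stuck-at-1, g4 stuck-at-1}.
Test 2 (in0=0, in1=0, in2=0, in3=1): fault-free g1=1, g2=1, g3=0, g4=0, g5=0 → Y1=0, Y2=0; observed Y1=0, Y2=0. Eliminates g4 stuck-at-1.
Only g2 stuck-at-1 is consistent with every test.

g2 stuck-at-1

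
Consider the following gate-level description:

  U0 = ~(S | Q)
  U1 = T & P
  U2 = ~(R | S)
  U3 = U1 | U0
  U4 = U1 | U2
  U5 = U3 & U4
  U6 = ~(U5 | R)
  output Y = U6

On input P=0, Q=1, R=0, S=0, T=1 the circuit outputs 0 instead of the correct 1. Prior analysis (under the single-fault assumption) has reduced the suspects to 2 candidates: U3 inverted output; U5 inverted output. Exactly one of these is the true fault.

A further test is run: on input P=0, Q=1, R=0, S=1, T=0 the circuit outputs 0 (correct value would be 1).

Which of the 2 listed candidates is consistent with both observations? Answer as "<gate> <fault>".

U5 inverted output

Evaluate each candidate on input P=0, Q=1, R=0, S=1, T=0:
  U3 inverted output: U0=0, U1=0, U2=0, U3=1 [inverted output], U4=0, U5=0, U6=1 → 1 — eliminated
  U5 inverted output: U0=0, U1=0, U2=0, U3=0, U4=0, U5=1 [inverted output], U6=0 → 0 — matches
Only U5 inverted output reproduces the observed 0.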